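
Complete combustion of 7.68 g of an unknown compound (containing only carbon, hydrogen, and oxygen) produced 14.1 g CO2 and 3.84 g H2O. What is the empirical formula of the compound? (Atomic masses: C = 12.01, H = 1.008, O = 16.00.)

mol C = 14.1 / 44.01 = 0.3204; mass C = 0.3204 × 12.01 = 3.848 g
mol H = 2 × (3.84 / 18.02) = 0.4262; mass H = 0.4262 × 1.008 = 0.4296 g
mass O = 7.68 − (4.277) = 3.403 g → mol O = 0.2127
Smallest is O at 0.2127 mol; normalising gives C 1.507, H 2.004, O 1.000
Multiply by 2: C 3.01, H 4.01, O 2.00 → C3H4O2

C3H4O2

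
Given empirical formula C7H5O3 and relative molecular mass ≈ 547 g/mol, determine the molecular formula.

C28H20O12

Empirical-formula mass = 137.11 g/mol
n = 547 / 137.11 = 3.99 ≈ 4
Molecular formula = (C7H5O3)4 = C28H20O12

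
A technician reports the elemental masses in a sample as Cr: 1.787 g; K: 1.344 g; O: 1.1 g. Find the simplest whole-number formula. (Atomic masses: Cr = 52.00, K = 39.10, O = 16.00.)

Cr: 1.787 g ÷ 52.00 g/mol = 0.03437 mol
K: 1.344 g ÷ 39.10 g/mol = 0.03437 mol
O: 1.1 g ÷ 16.00 g/mol = 0.06875 mol
Ratios (÷ 0.03437): Cr 1.000, K 1.000, O 2.001
Ratio ≈ 1:1:2, so the empirical formula is CrKO2

CrKO2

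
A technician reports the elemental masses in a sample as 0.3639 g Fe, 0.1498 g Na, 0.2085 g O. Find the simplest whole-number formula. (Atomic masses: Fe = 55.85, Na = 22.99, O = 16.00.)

n(Fe) = 0.3639/55.85 = 0.006516, n(Na) = 0.1498/22.99 = 0.006516, n(O) = 0.2085/16.00 = 0.01303
Ratios (÷ 0.006516): Fe 1.000, Na 1.000, O 2.000
≈ 1:1:2 → FeNaO2

FeNaO2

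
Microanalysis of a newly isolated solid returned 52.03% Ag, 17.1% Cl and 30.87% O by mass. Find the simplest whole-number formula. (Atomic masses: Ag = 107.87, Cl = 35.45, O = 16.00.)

AgClO4

Assume 100 g: 52.03 g Ag, 17.1 g Cl, 30.87 g O.
Moles — Ag: 52.03 / 107.87 = 0.4823 mol; Cl: 17.1 / 35.45 = 0.4824 mol; O: 30.87 / 16.00 = 1.929 mol
Divide by the smallest (0.4823 mol Ag): Ag 1.000, Cl 1.000, O 4.000
→ AgClO4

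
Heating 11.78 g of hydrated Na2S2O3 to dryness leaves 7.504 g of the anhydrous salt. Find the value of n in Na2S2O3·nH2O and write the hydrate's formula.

Na2S2O3·5H2O

Mass of water lost = 11.78 − 7.504 = 4.276 g → 4.276 / 18.02 = 0.2373 mol H2O
Molar mass of Na2S2O3 = 158.12 g/mol → mol Na2S2O3 = 7.504 / 158.12 = 0.04746
n = 0.2373 / 0.04746 = 5.00 ≈ 5 → Na2S2O3·5H2O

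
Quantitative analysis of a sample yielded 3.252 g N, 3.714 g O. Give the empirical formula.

NO

n(N) = 3.252/14.01 = 0.2321, n(O) = 3.714/16.00 = 0.2321
Smallest is N at 0.2321 mol; normalising gives N 1.000, O 1.000
≈ 1:1 → NO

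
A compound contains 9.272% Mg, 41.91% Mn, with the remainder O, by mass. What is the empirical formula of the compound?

Assume 100 g: 9.272 g Mg, 41.91 g Mn, 48.818 g O.
Mg: 9.272 g ÷ 24.31 g/mol = 0.3814 mol
Mn: 41.91 g ÷ 54.94 g/mol = 0.7628 mol
O: 48.818 g ÷ 16.00 g/mol = 3.051 mol
Ratios (÷ 0.3814): Mg 1.000, Mn 2.000, O 8.000
→ MgMn2O8

MgMn2O8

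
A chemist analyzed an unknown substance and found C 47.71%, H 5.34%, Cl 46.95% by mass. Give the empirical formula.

Assume 100 g: 47.71 g C, 5.34 g H, 46.95 g Cl.
C: 47.71 g ÷ 12.01 g/mol = 3.973 mol
H: 5.34 g ÷ 1.008 g/mol = 5.298 mol
Cl: 46.95 g ÷ 35.45 g/mol = 1.324 mol
Divide by the smallest (1.324 mol Cl): C 2.999, H 4.000, Cl 1.000
Ratio ≈ 3:4:1, so the empirical formula is C3H4Cl

C3H4Cl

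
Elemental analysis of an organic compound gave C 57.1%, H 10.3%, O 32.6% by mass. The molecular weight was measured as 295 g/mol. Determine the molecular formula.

Assume 100 g: 57.1 g C, 10.3 g H, 32.6 g O.
C: 57.1 g ÷ 12.01 g/mol = 4.754 mol
H: 10.3 g ÷ 1.008 g/mol = 10.22 mol
O: 32.6 g ÷ 16.00 g/mol = 2.038 mol
Ratios (÷ 2.038): C 2.333, H 5.015, O 1.000
Scaling by 3: C 7.00, H 15.05, O 3.00 → C7H15O3
Empirical-formula mass = 147.19 g/mol
n = 295 / 147.19 = 2.00 ≈ 2
Molecular formula = (C7H15O3)×2 = C14H30O6

C14H30O6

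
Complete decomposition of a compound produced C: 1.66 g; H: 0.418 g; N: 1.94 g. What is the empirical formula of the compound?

CH3N

n(C) = 1.66/12.01 = 0.1382, n(H) = 0.418/1.008 = 0.4147, n(N) = 1.94/14.01 = 0.1385
Smallest is C at 0.1382 mol; normalising gives C 1.000, H 3.000, N 1.002
Ratio ≈ 1:3:1, so the empirical formula is CH3N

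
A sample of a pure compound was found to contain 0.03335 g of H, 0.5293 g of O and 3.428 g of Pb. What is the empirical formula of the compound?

n(H) = 0.03335/1.008 = 0.03309, n(O) = 0.5293/16.00 = 0.03308, n(Pb) = 3.428/207.2 = 0.01654
Divide by the smallest (0.01654 mol Pb): H 2.000, O 2.000, Pb 1.000
≈ 2:2:1 → H2O2Pb

H2O2Pb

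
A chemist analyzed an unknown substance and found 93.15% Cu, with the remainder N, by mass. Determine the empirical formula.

Cu3N

Assume 100 g: 93.15 g Cu, 6.85 g N.
n(Cu) = 93.15/63.55 = 1.466, n(N) = 6.85/14.01 = 0.4889
Smallest is N at 0.4889 mol; normalising gives Cu 2.998, N 1.000
→ Cu3N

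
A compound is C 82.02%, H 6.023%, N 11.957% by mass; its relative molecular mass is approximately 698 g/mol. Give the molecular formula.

Assume 100 g: 82.02 g C, 6.023 g H, 11.957 g N.
n(C) = 82.02/12.01 = 6.829, n(H) = 6.023/1.008 = 5.975, n(N) = 11.957/14.01 = 0.8535
Divide by the smallest (0.8535 mol N): C 8.002, H 7.001, N 1.000
≈ 8:7:1 → C8H7N
Empirical-formula mass = 117.15 g/mol
n = 698 / 117.15 = 5.96 ≈ 6
Molecular formula = (C8H7N)×6 = C48H42N6

C48H42N6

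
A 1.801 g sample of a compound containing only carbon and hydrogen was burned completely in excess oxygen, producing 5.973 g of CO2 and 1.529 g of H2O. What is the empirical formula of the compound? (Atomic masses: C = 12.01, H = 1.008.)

mol C = 5.973 / 44.01 = 0.1357; mass C = 0.1357 × 12.01 = 1.630 g
mol H = 2 × (1.529 / 18.02) = 0.1697; mass H = 0.1697 × 1.008 = 0.1711 g
Ratios (÷ 0.1357): C 1.000, H 1.250
×4: C 4.00, H 5.00 → C4H5

C4H5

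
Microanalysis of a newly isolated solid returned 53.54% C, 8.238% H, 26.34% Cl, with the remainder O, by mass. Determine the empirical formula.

Assume 100 g: 53.54 g C, 8.238 g H, 26.34 g Cl, 11.882 g O.
C: 53.54 g ÷ 12.01 g/mol = 4.458 mol
H: 8.238 g ÷ 1.008 g/mol = 8.173 mol
Cl: 26.34 g ÷ 35.45 g/mol = 0.743 mol
O: 11.882 g ÷ 16.00 g/mol = 0.7426 mol
Ratios (÷ 0.7426): C 6.003, H 11.005, Cl 1.001, O 1.000
→ C6H11ClO

C6H11ClO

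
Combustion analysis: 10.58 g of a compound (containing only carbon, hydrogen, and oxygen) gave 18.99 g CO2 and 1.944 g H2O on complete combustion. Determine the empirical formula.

C4H2O3

mol C = 18.99 / 44.01 = 0.4315; mass C = 0.4315 × 12.01 = 5.182 g
mol H = 2 × (1.944 / 18.02) = 0.2158; mass H = 0.2158 × 1.008 = 0.2175 g
mass O = 10.58 − (5.400) = 5.180 g → mol O = 0.3238
Ratios (÷ 0.2158): C 2.000, H 1.000, O 1.501
Multiply by 2: C 4.00, H 2.00, O 3.00 → C4H2O3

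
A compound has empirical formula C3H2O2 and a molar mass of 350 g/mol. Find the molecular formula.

C15H10O10

Empirical-formula mass = 70.05 g/mol
n = 350 / 70.05 = 5.00 ≈ 5
Molecular formula = (C3H2O2)5 = C15H10O10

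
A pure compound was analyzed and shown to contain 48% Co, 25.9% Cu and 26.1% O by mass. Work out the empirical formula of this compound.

Assume 100 g: 48 g Co, 25.9 g Cu, 26.1 g O.
Co: 48 g ÷ 58.93 g/mol = 0.8145 mol
Cu: 25.9 g ÷ 63.55 g/mol = 0.4076 mol
O: 26.1 g ÷ 16.00 g/mol = 1.631 mol
Smallest is Cu at 0.4076 mol; normalising gives Co 1.999, Cu 1.000, O 4.003
Ratio ≈ 2:1:4, so the empirical formula is Co2CuO4

Co2CuO4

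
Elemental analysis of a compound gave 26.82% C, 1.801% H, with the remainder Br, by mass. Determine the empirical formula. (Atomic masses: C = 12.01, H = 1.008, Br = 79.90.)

C5H4Br2

Assume 100 g: 26.82 g C, 1.801 g H, 71.379 g Br.
n(C) = 26.82/12.01 = 2.233, n(H) = 1.801/1.008 = 1.787, n(Br) = 71.379/79.90 = 0.8934
Divide by the smallest (0.8934 mol Br): C 2.500, H 2.000, Br 1.000
×2: C 5.00, H 4.00, Br 2.00 → C5H4Br2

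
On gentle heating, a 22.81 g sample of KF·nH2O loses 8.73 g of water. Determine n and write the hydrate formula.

Mass of anhydrous KF = 22.81 − 8.73 = 14.08 g
mol H2O = 8.73 / 18.02 = 0.4845
Molar mass of KF = 58.10 g/mol → mol KF = 14.08 / 58.10 = 0.2423
n = 0.4845 / 0.2423 = 2.00 ≈ 2 → KF·2H2O

KF·2H2O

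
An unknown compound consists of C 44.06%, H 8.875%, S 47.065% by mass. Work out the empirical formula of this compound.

Assume 100 g: 44.06 g C, 8.875 g H, 47.065 g S.
C: 44.06 g ÷ 12.01 g/mol = 3.669 mol
H: 8.875 g ÷ 1.008 g/mol = 8.805 mol
S: 47.065 g ÷ 32.07 g/mol = 1.468 mol
Ratios (÷ 1.468): C 2.500, H 5.999, S 1.000
×2: C 5.00, H 12.00, S 2.00 → C5H12S2

C5H12S2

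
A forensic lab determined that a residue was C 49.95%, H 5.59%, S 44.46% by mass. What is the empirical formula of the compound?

Assume 100 g: 49.95 g C, 5.59 g H, 44.46 g S.
C: 49.95 g ÷ 12.01 g/mol = 4.159 mol
H: 5.59 g ÷ 1.008 g/mol = 5.546 mol
S: 44.46 g ÷ 32.07 g/mol = 1.386 mol
Smallest is S at 1.386 mol; normalising gives C 3.000, H 4.000, S 1.000
Ratio ≈ 3:4:1, so the empirical formula is C3H4S

C3H4S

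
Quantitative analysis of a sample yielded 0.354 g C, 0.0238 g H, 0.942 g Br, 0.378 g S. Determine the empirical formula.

C5H4Br2S2

C: 0.354 g ÷ 12.01 g/mol = 0.02948 mol
H: 0.0238 g ÷ 1.008 g/mol = 0.02361 mol
Br: 0.942 g ÷ 79.90 g/mol = 0.01179 mol
S: 0.378 g ÷ 32.07 g/mol = 0.01179 mol
Smallest is S at 0.01179 mol; normalising gives C 2.501, H 2.003, Br 1.000, S 1.000
×2: C 5.00, H 4.01, Br 2.00, S 2.00 → C5H4Br2S2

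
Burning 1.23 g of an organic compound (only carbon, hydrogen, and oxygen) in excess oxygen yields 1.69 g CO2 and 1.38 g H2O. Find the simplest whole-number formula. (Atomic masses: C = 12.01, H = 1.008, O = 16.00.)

CH4O

mol C = 1.69 / 44.01 = 0.03840; mass C = 0.03840 × 12.01 = 0.4612 g
mol H = 2 × (1.38 / 18.02) = 0.1532; mass H = 0.1532 × 1.008 = 0.1544 g
mass O = 1.23 − (0.6156) = 0.6144 g → mol O = 0.03840
Ratios (÷ 0.0384): C 1.000, H 3.989, O 1.000
Ratio ≈ 1:4:1, so the empirical formula is CH4O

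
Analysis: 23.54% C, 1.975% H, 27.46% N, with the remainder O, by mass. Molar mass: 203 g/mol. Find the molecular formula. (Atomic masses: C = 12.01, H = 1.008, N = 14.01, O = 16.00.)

C4H4N4O6

Assume 100 g: 23.54 g C, 1.975 g H, 27.46 g N, 47.025 g O.
C: 23.54 g ÷ 12.01 g/mol = 1.96 mol
H: 1.975 g ÷ 1.008 g/mol = 1.959 mol
N: 27.46 g ÷ 14.01 g/mol = 1.96 mol
O: 47.025 g ÷ 16.00 g/mol = 2.939 mol
Ratios (÷ 1.959): C 1.000, H 1.000, N 1.000, O 1.500
×2: C 2.00, H 2.00, N 2.00, O 3.00 → C2H2N2O3
Empirical-formula mass = 102.06 g/mol
n = 203 / 102.06 = 1.99 ≈ 2
Molecular formula = (C2H2N2O3)×2 = C4H4N4O6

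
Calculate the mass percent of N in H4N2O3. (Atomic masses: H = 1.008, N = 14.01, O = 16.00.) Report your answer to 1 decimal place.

Molar mass = 4(1.008) + 2(14.01) + 3(16.00) = 80.052 g/mol
Mass of N per mole = 2 × 14.01 = 28.020 g
% N = 28.020 / 80.052 × 100 = 35.0%

35.0%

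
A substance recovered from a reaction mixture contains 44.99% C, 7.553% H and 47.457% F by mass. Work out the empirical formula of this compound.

C3H6F2

Assume 100 g: 44.99 g C, 7.553 g H, 47.457 g F.
Moles — C: 44.99 / 12.01 = 3.746 mol; H: 7.553 / 1.008 = 7.493 mol; F: 47.457 / 19.00 = 2.498 mol
Smallest is F at 2.498 mol; normalising gives C 1.500, H 3.000, F 1.000
Scaling by 2: C 3.00, H 6.00, F 2.00 → C3H6F2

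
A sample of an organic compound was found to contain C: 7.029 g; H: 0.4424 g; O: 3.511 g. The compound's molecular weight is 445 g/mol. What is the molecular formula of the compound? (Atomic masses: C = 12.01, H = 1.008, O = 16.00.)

C24H18O9

n(C) = 7.029/12.01 = 0.5853, n(H) = 0.4424/1.008 = 0.4389, n(O) = 3.511/16.00 = 0.2194
Divide by the smallest (0.2194 mol O): C 2.667, H 2.000, O 1.000
×3: C 8.00, H 6.00, O 3.00 → C8H6O3
Empirical-formula mass = 150.13 g/mol
n = 445 / 150.13 = 2.96 ≈ 3
Molecular formula = (C8H6O3)×3 = C24H18O9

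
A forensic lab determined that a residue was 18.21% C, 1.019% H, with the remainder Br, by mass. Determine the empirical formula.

Assume 100 g: 18.21 g C, 1.019 g H, 80.771 g Br.
C: 18.21 g ÷ 12.01 g/mol = 1.516 mol
H: 1.019 g ÷ 1.008 g/mol = 1.011 mol
Br: 80.771 g ÷ 79.90 g/mol = 1.011 mol
Ratios (÷ 1.011): C 1.500, H 1.000, Br 1.000
Scaling by 2: C 3.00, H 2.00, Br 2.00 → C3H2Br2

C3H2Br2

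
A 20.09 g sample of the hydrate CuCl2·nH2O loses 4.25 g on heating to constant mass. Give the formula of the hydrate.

Mass of anhydrous CuCl2 = 20.09 − 4.25 = 15.84 g
mol H2O = 4.25 / 18.02 = 0.2358
Molar mass of CuCl2 = 134.45 g/mol → mol CuCl2 = 15.84 / 134.45 = 0.1178
n = 0.2358 / 0.1178 = 2.00 ≈ 2 → CuCl2·2H2O

CuCl2·2H2O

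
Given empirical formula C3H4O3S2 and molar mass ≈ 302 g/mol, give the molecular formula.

C6H8O6S4

Empirical-formula mass = 152.20 g/mol
n = 302 / 152.20 = 1.98 ≈ 2
Molecular formula = (C3H4O3S2)2 = C6H8O6S4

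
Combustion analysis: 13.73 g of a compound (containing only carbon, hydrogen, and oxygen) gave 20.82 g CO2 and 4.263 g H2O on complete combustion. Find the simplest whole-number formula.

CHO

mol C = 20.82 / 44.01 = 0.4731; mass C = 0.4731 × 12.01 = 5.682 g
mol H = 2 × (4.263 / 18.02) = 0.4731; mass H = 0.4731 × 1.008 = 0.4769 g
mass O = 13.73 − (6.159) = 7.571 g → mol O = 0.4732
Smallest is C at 0.4731 mol; normalising gives C 1.000, H 1.000, O 1.000
→ CHO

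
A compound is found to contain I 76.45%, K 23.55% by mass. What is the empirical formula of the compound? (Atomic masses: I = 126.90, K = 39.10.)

Assume 100 g: 76.45 g I, 23.55 g K.
I: 76.45 g ÷ 126.90 g/mol = 0.6024 mol
K: 23.55 g ÷ 39.10 g/mol = 0.6023 mol
Smallest is K at 0.6023 mol; normalising gives I 1.000, K 1.000
Ratio ≈ 1:1, so the empirical formula is IK

IK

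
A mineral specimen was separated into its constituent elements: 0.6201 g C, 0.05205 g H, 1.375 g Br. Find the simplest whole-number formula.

n(C) = 0.6201/12.01 = 0.05163, n(H) = 0.05205/1.008 = 0.05164, n(Br) = 1.375/79.90 = 0.01721
Smallest is Br at 0.01721 mol; normalising gives C 3.000, H 3.001, Br 1.000
→ C3H3Br

C3H3Br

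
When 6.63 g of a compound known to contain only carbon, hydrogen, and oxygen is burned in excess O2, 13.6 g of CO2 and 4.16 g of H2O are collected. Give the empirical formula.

mol C = 13.6 / 44.01 = 0.3090; mass C = 0.3090 × 12.01 = 3.711 g
mol H = 2 × (4.16 / 18.02) = 0.4617; mass H = 0.4617 × 1.008 = 0.4654 g
mass O = 6.63 − (4.177) = 2.453 g → mol O = 0.1533
Divide by the smallest (0.1533 mol O): C 2.015, H 3.011, O 1.000
≈ 2:3:1 → C2H3O

C2H3O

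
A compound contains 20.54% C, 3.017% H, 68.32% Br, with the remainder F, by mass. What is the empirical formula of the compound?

C4H7Br2F

Assume 100 g: 20.54 g C, 3.017 g H, 68.32 g Br, 8.123 g F.
n(C) = 20.54/12.01 = 1.71, n(H) = 3.017/1.008 = 2.993, n(Br) = 68.32/79.90 = 0.8551, n(F) = 8.123/19.00 = 0.4275
Smallest is F at 0.4275 mol; normalising gives C 4.000, H 7.001, Br 2.000, F 1.000
≈ 4:7:2:1 → C4H7Br2F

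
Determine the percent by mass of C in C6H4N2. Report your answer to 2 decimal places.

Molar mass = 6(12.01) + 4(1.008) + 2(14.01) = 104.112 g/mol
Mass of C per mole = 6 × 12.01 = 72.060 g
% C = 72.060 / 104.112 × 100 = 69.21%

69.21%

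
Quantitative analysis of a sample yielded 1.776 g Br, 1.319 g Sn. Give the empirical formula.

Br2Sn

Br: 1.776 g ÷ 79.90 g/mol = 0.02223 mol
Sn: 1.319 g ÷ 118.71 g/mol = 0.01111 mol
Divide by the smallest (0.01111 mol Sn): Br 2.001, Sn 1.000
Ratio ≈ 2:1, so the empirical formula is Br2Sn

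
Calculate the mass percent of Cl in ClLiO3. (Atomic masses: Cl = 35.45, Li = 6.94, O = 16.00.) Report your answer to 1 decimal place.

39.2%

Molar mass = 1(35.45) + 1(6.94) + 3(16.00) = 90.390 g/mol
Mass of Cl per mole = 1 × 35.45 = 35.450 g
% Cl = 35.450 / 90.390 × 100 = 39.2%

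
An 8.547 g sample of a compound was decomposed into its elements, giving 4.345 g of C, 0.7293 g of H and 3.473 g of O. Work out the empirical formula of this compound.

C5H10O3

C: 4.345 g ÷ 12.01 g/mol = 0.3618 mol
H: 0.7293 g ÷ 1.008 g/mol = 0.7235 mol
O: 3.473 g ÷ 16.00 g/mol = 0.2171 mol
Smallest is O at 0.2171 mol; normalising gives C 1.667, H 3.333, O 1.000
×3: C 5.00, H 10.00, O 3.00 → C5H10O3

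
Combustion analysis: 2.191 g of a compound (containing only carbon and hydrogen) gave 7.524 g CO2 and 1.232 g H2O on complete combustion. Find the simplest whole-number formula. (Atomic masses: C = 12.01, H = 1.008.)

C5H4

mol C = 7.524 / 44.01 = 0.1710; mass C = 0.1710 × 12.01 = 2.053 g
mol H = 2 × (1.232 / 18.02) = 0.1367; mass H = 0.1367 × 1.008 = 0.1378 g
Divide by the smallest (0.1367 mol H): C 1.250, H 1.000
×4: C 5.00, H 4.00 → C5H4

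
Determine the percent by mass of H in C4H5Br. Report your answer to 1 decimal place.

3.8%

Molar mass = 4(12.01) + 5(1.008) + 1(79.90) = 132.980 g/mol
Mass of H per mole = 5 × 1.008 = 5.040 g
% H = 5.040 / 132.980 × 100 = 3.8%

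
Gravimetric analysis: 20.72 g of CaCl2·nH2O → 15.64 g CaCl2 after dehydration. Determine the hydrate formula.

CaCl2·2H2O

Mass of water lost = 20.72 − 15.64 = 5.08 g → 5.08 / 18.02 = 0.2819 mol H2O
Molar mass of CaCl2 = 110.98 g/mol → mol CaCl2 = 15.64 / 110.98 = 0.1409
n = 0.2819 / 0.1409 = 2.00 ≈ 2 → CaCl2·2H2O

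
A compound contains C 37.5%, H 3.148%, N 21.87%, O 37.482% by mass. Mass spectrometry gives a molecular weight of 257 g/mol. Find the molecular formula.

Assume 100 g: 37.5 g C, 3.148 g H, 21.87 g N, 37.482 g O.
C: 37.5 g ÷ 12.01 g/mol = 3.122 mol
H: 3.148 g ÷ 1.008 g/mol = 3.123 mol
N: 21.87 g ÷ 14.01 g/mol = 1.561 mol
O: 37.482 g ÷ 16.00 g/mol = 2.343 mol
Smallest is N at 1.561 mol; normalising gives C 2.000, H 2.001, N 1.000, O 1.501
×2: C 4.00, H 4.00, N 2.00, O 3.00 → C4H4N2O3
Empirical-formula mass = 128.09 g/mol
n = 257 / 128.09 = 2.01 ≈ 2
Molecular formula = (C4H4N2O3)×2 = C8H8N4O6

C8H8N4O6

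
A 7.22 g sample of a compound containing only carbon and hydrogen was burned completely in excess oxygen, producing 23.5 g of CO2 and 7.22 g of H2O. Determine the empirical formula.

mol C = 23.5 / 44.01 = 0.5340; mass C = 0.5340 × 12.01 = 6.413 g
mol H = 2 × (7.22 / 18.02) = 0.8013; mass H = 0.8013 × 1.008 = 0.8077 g
Smallest is C at 0.534 mol; normalising gives C 1.000, H 1.501
Multiply by 2: C 2.00, H 3.00 → C2H3

C2H3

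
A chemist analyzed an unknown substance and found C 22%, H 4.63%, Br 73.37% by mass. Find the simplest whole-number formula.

Assume 100 g: 22 g C, 4.63 g H, 73.37 g Br.
C: 22 g ÷ 12.01 g/mol = 1.832 mol
H: 4.63 g ÷ 1.008 g/mol = 4.593 mol
Br: 73.37 g ÷ 79.90 g/mol = 0.9183 mol
Ratios (÷ 0.9183): C 1.995, H 5.002, Br 1.000
→ C2H5Br

C2H5Br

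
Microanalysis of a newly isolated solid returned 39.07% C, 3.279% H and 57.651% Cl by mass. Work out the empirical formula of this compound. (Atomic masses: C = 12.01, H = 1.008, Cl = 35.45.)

C2H2Cl

Assume 100 g: 39.07 g C, 3.279 g H, 57.651 g Cl.
n(C) = 39.07/12.01 = 3.253, n(H) = 3.279/1.008 = 3.253, n(Cl) = 57.651/35.45 = 1.626
Smallest is Cl at 1.626 mol; normalising gives C 2.000, H 2.000, Cl 1.000
Ratio ≈ 2:2:1, so the empirical formula is C2H2Cl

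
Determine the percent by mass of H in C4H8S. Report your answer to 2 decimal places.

9.15%

Molar mass = 4(12.01) + 8(1.008) + 1(32.07) = 88.174 g/mol
Mass of H per mole = 8 × 1.008 = 8.064 g
% H = 8.064 / 88.174 × 100 = 9.15%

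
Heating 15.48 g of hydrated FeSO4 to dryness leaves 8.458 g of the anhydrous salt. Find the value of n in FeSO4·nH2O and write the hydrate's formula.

Mass of water lost = 15.48 − 8.458 = 7.022 g → 7.022 / 18.02 = 0.3897 mol H2O
Molar mass of FeSO4 = 151.92 g/mol → mol FeSO4 = 8.458 / 151.92 = 0.05567
n = 0.3897 / 0.05567 = 7.00 ≈ 7 → FeSO4·7H2O

FeSO4·7H2O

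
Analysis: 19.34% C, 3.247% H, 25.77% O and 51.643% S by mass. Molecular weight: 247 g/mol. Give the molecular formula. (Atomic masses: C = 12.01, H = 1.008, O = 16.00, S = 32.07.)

C4H8O4S4

Assume 100 g: 19.34 g C, 3.247 g H, 25.77 g O, 51.643 g S.
n(C) = 19.34/12.01 = 1.61, n(H) = 3.247/1.008 = 3.221, n(O) = 25.77/16.00 = 1.611, n(S) = 51.643/32.07 = 1.61
Smallest is S at 1.61 mol; normalising gives C 1.000, H 2.000, O 1.000, S 1.000
Ratio ≈ 1:2:1:1, so the empirical formula is CH2OS
Empirical-formula mass = 62.10 g/mol
n = 247 / 62.10 = 3.98 ≈ 4
Molecular formula = (CH2OS)×4 = C4H8O4S4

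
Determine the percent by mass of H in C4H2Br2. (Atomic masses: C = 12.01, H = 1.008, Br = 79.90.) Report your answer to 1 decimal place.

Molar mass = 4(12.01) + 2(1.008) + 2(79.90) = 209.856 g/mol
Mass of H per mole = 2 × 1.008 = 2.016 g
% H = 2.016 / 209.856 × 100 = 1.0%

1.0%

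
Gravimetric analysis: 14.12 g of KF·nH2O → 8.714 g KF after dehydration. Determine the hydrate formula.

KF·2H2O

Mass of water lost = 14.12 − 8.714 = 5.406 g → 5.406 / 18.02 = 0.3 mol H2O
Molar mass of KF = 58.10 g/mol → mol KF = 8.714 / 58.10 = 0.15
n = 0.3 / 0.15 = 2.00 ≈ 2 → KF·2H2O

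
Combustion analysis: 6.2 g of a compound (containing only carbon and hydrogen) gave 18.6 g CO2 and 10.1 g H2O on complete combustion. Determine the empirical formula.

mol C = 18.6 / 44.01 = 0.4226; mass C = 0.4226 × 12.01 = 5.076 g
mol H = 2 × (10.1 / 18.02) = 1.121; mass H = 1.121 × 1.008 = 1.130 g
Smallest is C at 0.4226 mol; normalising gives C 1.000, H 2.652
×3: C 3.00, H 7.96 → C3H8

C3H8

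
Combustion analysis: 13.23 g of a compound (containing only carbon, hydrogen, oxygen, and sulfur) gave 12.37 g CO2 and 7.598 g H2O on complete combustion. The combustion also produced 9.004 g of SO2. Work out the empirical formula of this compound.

mol C = 12.37 / 44.01 = 0.2811; mass C = 0.2811 × 12.01 = 3.376 g
mol H = 2 × (7.598 / 18.02) = 0.8433; mass H = 0.8433 × 1.008 = 0.8500 g
mol S = 9.004 / 64.07 = 0.1405; mass S = 4.507 g
mass O = 13.23 − (8.733) = 4.497 g → mol O = 0.2811
Smallest is S at 0.1405 mol; normalising gives C 2.000, H 6.001, O 2.000, S 1.000
→ C2H6O2S

C2H6O2S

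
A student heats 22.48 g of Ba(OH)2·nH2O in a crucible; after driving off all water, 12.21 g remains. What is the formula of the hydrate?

Mass of water lost = 22.48 − 12.21 = 10.27 g → 10.27 / 18.02 = 0.5699 mol H2O
Molar mass of Ba(OH)2 = 171.35 g/mol → mol Ba(OH)2 = 12.21 / 171.35 = 0.07126
n = 0.5699 / 0.07126 = 8.00 ≈ 8 → Ba(OH)2·8H2O

Ba(OH)2·8H2O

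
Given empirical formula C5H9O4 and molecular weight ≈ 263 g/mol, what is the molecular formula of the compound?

C10H18O8

Empirical-formula mass = 133.12 g/mol
n = 263 / 133.12 = 1.98 ≈ 2
Molecular formula = (C5H9O4)2 = C10H18O8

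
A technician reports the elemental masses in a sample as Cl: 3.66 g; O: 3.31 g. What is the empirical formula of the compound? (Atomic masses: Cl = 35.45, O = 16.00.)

ClO2

Cl: 3.66 g ÷ 35.45 g/mol = 0.1032 mol
O: 3.31 g ÷ 16.00 g/mol = 0.2069 mol
Ratios (÷ 0.1032): Cl 1.000, O 2.004
→ ClO2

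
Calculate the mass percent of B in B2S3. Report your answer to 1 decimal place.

Molar mass = 2(10.81) + 3(32.07) = 117.830 g/mol
Mass of B per mole = 2 × 10.81 = 21.620 g
% B = 21.620 / 117.830 × 100 = 18.3%

18.3%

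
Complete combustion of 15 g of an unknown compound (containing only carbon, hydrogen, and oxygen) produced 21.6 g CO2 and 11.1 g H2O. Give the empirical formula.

mol C = 21.6 / 44.01 = 0.4908; mass C = 0.4908 × 12.01 = 5.894 g
mol H = 2 × (11.1 / 18.02) = 1.232; mass H = 1.232 × 1.008 = 1.242 g
mass O = 15 − (7.136) = 7.864 g → mol O = 0.4915
Ratios (÷ 0.4908): C 1.000, H 2.510, O 1.001
Multiply by 2: C 2.00, H 5.02, O 2.00 → C2H5O2

C2H5O2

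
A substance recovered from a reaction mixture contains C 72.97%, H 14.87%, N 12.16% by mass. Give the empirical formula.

Assume 100 g: 72.97 g C, 14.87 g H, 12.16 g N.
C: 72.97 g ÷ 12.01 g/mol = 6.076 mol
H: 14.87 g ÷ 1.008 g/mol = 14.75 mol
N: 12.16 g ÷ 14.01 g/mol = 0.868 mol
Divide by the smallest (0.868 mol N): C 7.000, H 16.996, N 1.000
≈ 7:17:1 → C7H17N

C7H17N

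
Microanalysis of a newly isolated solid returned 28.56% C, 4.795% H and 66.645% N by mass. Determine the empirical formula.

Assume 100 g: 28.56 g C, 4.795 g H, 66.645 g N.
n(C) = 28.56/12.01 = 2.378, n(H) = 4.795/1.008 = 4.757, n(N) = 66.645/14.01 = 4.757
Ratios (÷ 2.378): C 1.000, H 2.000, N 2.000
≈ 1:2:2 → CH2N2

CH2N2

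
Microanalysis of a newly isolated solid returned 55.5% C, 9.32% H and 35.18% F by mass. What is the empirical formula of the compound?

C5H10F2

Assume 100 g: 55.5 g C, 9.32 g H, 35.18 g F.
C: 55.5 g ÷ 12.01 g/mol = 4.621 mol
H: 9.32 g ÷ 1.008 g/mol = 9.246 mol
F: 35.18 g ÷ 19.00 g/mol = 1.852 mol
Smallest is F at 1.852 mol; normalising gives C 2.496, H 4.994, F 1.000
Multiply by 2: C 4.99, H 9.99, F 2.00 → C5H10F2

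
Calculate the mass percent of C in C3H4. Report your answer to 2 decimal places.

89.94%

Molar mass = 3(12.01) + 4(1.008) = 40.062 g/mol
Mass of C per mole = 3 × 12.01 = 36.030 g
% C = 36.030 / 40.062 × 100 = 89.94%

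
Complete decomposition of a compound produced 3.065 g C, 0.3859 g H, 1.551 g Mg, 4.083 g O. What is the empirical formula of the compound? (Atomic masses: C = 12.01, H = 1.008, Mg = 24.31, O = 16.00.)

C: 3.065 g ÷ 12.01 g/mol = 0.2552 mol
H: 0.3859 g ÷ 1.008 g/mol = 0.3828 mol
Mg: 1.551 g ÷ 24.31 g/mol = 0.0638 mol
O: 4.083 g ÷ 16.00 g/mol = 0.2552 mol
Smallest is Mg at 0.0638 mol; normalising gives C 4.000, H 6.000, Mg 1.000, O 4.000
Ratio ≈ 4:6:1:4, so the empirical formula is C4H6MgO4

C4H6MgO4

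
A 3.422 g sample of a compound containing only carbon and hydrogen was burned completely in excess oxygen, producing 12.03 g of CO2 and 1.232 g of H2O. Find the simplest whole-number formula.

mol C = 12.03 / 44.01 = 0.2733; mass C = 0.2733 × 12.01 = 3.283 g
mol H = 2 × (1.232 / 18.02) = 0.1367; mass H = 0.1367 × 1.008 = 0.1378 g
Ratios (÷ 0.1367): C 1.999, H 1.000
Ratio ≈ 2:1, so the empirical formula is C2H

C2H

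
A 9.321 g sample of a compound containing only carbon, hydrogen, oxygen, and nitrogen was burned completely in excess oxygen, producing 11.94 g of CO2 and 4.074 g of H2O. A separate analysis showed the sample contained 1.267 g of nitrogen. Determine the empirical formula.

mol C = 11.94 / 44.01 = 0.2713; mass C = 0.2713 × 12.01 = 3.258 g
mol H = 2 × (4.074 / 18.02) = 0.4522; mass H = 0.4522 × 1.008 = 0.4558 g
mol N = 1.267 / 14.01 = 0.09044
mass O = 9.321 − (4.981) = 4.340 g → mol O = 0.2712
Ratios (÷ 0.09044): C 3.000, H 5.000, N 1.000, O 2.999
→ C3H5NO3

C3H5NO3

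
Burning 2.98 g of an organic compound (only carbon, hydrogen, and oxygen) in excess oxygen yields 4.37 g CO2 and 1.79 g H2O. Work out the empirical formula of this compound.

CH2O

mol C = 4.37 / 44.01 = 0.09930; mass C = 0.09930 × 12.01 = 1.193 g
mol H = 2 × (1.79 / 18.02) = 0.1987; mass H = 0.1987 × 1.008 = 0.2003 g
mass O = 2.98 − (1.393) = 1.587 g → mol O = 0.09920
Divide by the smallest (0.0992 mol O): C 1.001, H 2.003, O 1.000
→ CH2O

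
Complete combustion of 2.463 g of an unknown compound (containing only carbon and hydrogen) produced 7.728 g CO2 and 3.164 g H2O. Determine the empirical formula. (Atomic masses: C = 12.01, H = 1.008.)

CH2

mol C = 7.728 / 44.01 = 0.1756; mass C = 0.1756 × 12.01 = 2.109 g
mol H = 2 × (3.164 / 18.02) = 0.3512; mass H = 0.3512 × 1.008 = 0.3540 g
Smallest is C at 0.1756 mol; normalising gives C 1.000, H 2.000
≈ 1:2 → CH2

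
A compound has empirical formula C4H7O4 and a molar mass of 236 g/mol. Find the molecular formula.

Empirical-formula mass = 119.10 g/mol
n = 236 / 119.10 = 1.98 ≈ 2
Molecular formula = (C4H7O4)2 = C8H14O8

C8H14O8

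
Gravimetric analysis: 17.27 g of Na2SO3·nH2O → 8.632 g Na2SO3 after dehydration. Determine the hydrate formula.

Na2SO3·7H2O

Mass of water lost = 17.27 − 8.632 = 8.638 g → 8.638 / 18.02 = 0.4794 mol H2O
Molar mass of Na2SO3 = 126.05 g/mol → mol Na2SO3 = 8.632 / 126.05 = 0.06848
n = 0.4794 / 0.06848 = 7.00 ≈ 7 → Na2SO3·7H2O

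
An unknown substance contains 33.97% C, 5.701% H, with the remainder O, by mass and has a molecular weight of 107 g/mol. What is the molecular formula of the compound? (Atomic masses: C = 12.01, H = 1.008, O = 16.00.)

Assume 100 g: 33.97 g C, 5.701 g H, 60.329 g O.
C: 33.97 g ÷ 12.01 g/mol = 2.828 mol
H: 5.701 g ÷ 1.008 g/mol = 5.656 mol
O: 60.329 g ÷ 16.00 g/mol = 3.771 mol
Ratios (÷ 2.828): C 1.000, H 2.000, O 1.333
Multiply by 3: C 3.00, H 6.00, O 4.00 → C3H6O4
Empirical-formula mass = 106.08 g/mol
n = 107 / 106.08 = 1.01 ≈ 1
Molecular formula = empirical formula = C3H6O4

C3H6O4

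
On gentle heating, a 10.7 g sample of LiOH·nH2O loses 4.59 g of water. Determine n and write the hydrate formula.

LiOH·H2O

Mass of anhydrous LiOH = 10.7 − 4.59 = 6.11 g
mol H2O = 4.59 / 18.02 = 0.2547
Molar mass of LiOH = 23.95 g/mol → mol LiOH = 6.11 / 23.95 = 0.2551
n = 0.2547 / 0.2551 = 1.00 ≈ 1 → LiOH·H2O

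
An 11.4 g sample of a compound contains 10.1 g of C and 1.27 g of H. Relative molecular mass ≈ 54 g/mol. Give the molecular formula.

n(C) = 10.1/12.01 = 0.841, n(H) = 1.27/1.008 = 1.26
Smallest is C at 0.841 mol; normalising gives C 1.000, H 1.498
×2: C 2.00, H 3.00 → C2H3
Empirical-formula mass = 27.04 g/mol
n = 54 / 27.04 = 2.00 ≈ 2
Molecular formula = (C2H3)×2 = C4H6

C4H6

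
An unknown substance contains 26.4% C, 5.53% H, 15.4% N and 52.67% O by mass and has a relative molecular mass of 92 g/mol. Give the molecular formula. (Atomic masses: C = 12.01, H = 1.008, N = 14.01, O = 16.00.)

Assume 100 g: 26.4 g C, 5.53 g H, 15.4 g N, 52.67 g O.
n(C) = 26.4/12.01 = 2.198, n(H) = 5.53/1.008 = 5.486, n(N) = 15.4/14.01 = 1.099, n(O) = 52.67/16.00 = 3.292
Ratios (÷ 1.099): C 2.000, H 4.991, N 1.000, O 2.995
≈ 2:5:1:3 → C2H5NO3
Empirical-formula mass = 91.07 g/mol
n = 92 / 91.07 = 1.01 ≈ 1
Molecular formula = empirical formula = C2H5NO3

C2H5NO3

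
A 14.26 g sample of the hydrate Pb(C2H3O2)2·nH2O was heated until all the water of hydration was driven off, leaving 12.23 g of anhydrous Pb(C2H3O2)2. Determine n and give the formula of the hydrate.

Mass of water lost = 14.26 − 12.23 = 2.03 g → 2.03 / 18.02 = 0.1127 mol H2O
Molar mass of Pb(C2H3O2)2 = 325.29 g/mol → mol Pb(C2H3O2)2 = 12.23 / 325.29 = 0.0376
n = 0.1127 / 0.0376 = 3.00 ≈ 3 → Pb(C2H3O2)2·3H2O

Pb(C2H3O2)2·3H2O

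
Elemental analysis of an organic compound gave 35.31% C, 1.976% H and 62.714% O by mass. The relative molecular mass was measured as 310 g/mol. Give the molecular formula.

C9H6O12

Assume 100 g: 35.31 g C, 1.976 g H, 62.714 g O.
Moles — C: 35.31 / 12.01 = 2.94 mol; H: 1.976 / 1.008 = 1.96 mol; O: 62.714 / 16.00 = 3.92 mol
Ratios (÷ 1.96): C 1.500, H 1.000, O 1.999
Multiply by 2: C 3.00, H 2.00, O 4.00 → C3H2O4
Empirical-formula mass = 102.05 g/mol
n = 310 / 102.05 = 3.04 ≈ 3
Molecular formula = (C3H2O4)×3 = C9H6O12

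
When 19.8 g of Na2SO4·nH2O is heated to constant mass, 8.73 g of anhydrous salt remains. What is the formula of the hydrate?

Na2SO4·10H2O

Mass of water lost = 19.8 − 8.73 = 11.07 g → 11.07 / 18.02 = 0.6143 mol H2O
Molar mass of Na2SO4 = 142.05 g/mol → mol Na2SO4 = 8.73 / 142.05 = 0.06146
n = 0.6143 / 0.06146 = 10.00 ≈ 10 → Na2SO4·10H2O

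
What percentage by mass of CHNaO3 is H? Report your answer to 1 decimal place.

Molar mass = 1(12.01) + 1(1.008) + 1(22.99) + 3(16.00) = 84.008 g/mol
Mass of H per mole = 1 × 1.008 = 1.008 g
% H = 1.008 / 84.008 × 100 = 1.2%

1.2%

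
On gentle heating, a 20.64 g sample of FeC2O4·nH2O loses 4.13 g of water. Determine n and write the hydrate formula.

Mass of anhydrous FeC2O4 = 20.64 − 4.13 = 16.51 g
mol H2O = 4.13 / 18.02 = 0.2292
Molar mass of FeC2O4 = 143.87 g/mol → mol FeC2O4 = 16.51 / 143.87 = 0.1148
n = 0.2292 / 0.1148 = 2.00 ≈ 2 → FeC2O4·2H2O

FeC2O4·2H2O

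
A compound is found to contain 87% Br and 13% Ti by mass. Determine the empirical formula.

Assume 100 g: 87 g Br, 13 g Ti.
Br: 87 g ÷ 79.90 g/mol = 1.089 mol
Ti: 13 g ÷ 47.87 g/mol = 0.2716 mol
Ratios (÷ 0.2716): Br 4.010, Ti 1.000
Ratio ≈ 4:1, so the empirical formula is Br4Ti

Br4Ti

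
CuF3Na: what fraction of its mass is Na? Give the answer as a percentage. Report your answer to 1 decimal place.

16.0%

Molar mass = 1(63.55) + 3(19.00) + 1(22.99) = 143.540 g/mol
Mass of Na per mole = 1 × 22.99 = 22.990 g
% Na = 22.990 / 143.540 × 100 = 16.0%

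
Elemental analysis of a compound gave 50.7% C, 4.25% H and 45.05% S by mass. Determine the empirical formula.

C3H3S

Assume 100 g: 50.7 g C, 4.25 g H, 45.05 g S.
Moles — C: 50.7 / 12.01 = 4.221 mol; H: 4.25 / 1.008 = 4.216 mol; S: 45.05 / 32.07 = 1.405 mol
Smallest is S at 1.405 mol; normalising gives C 3.005, H 3.001, S 1.000
Ratio ≈ 3:3:1, so the empirical formula is C3H3S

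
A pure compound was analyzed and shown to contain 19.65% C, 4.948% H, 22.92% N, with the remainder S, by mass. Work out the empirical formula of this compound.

Assume 100 g: 19.65 g C, 4.948 g H, 22.92 g N, 52.482 g S.
n(C) = 19.65/12.01 = 1.636, n(H) = 4.948/1.008 = 4.909, n(N) = 22.92/14.01 = 1.636, n(S) = 52.482/32.07 = 1.636
Ratios (÷ 1.636): C 1.000, H 3.000, N 1.000, S 1.000
→ CH3NS

CH3NS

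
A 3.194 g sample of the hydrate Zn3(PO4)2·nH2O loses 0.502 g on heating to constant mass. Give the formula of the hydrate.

Zn3(PO4)2·4H2O

Mass of anhydrous Zn3(PO4)2 = 3.194 − 0.502 = 2.692 g
mol H2O = 0.502 / 18.02 = 0.02786
Molar mass of Zn3(PO4)2 = 386.08 g/mol → mol Zn3(PO4)2 = 2.692 / 386.08 = 0.006973
n = 0.02786 / 0.006973 = 4.00 ≈ 4 → Zn3(PO4)2·4H2O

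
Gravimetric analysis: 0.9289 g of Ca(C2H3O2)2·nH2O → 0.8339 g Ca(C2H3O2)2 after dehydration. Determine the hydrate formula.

Ca(C2H3O2)2·H2O

Mass of water lost = 0.9289 − 0.8339 = 0.095 g → 0.095 / 18.02 = 0.005272 mol H2O
Molar mass of Ca(C2H3O2)2 = 158.17 g/mol → mol Ca(C2H3O2)2 = 0.8339 / 158.17 = 0.005272
n = 0.005272 / 0.005272 = 1.00 ≈ 1 → Ca(C2H3O2)2·H2O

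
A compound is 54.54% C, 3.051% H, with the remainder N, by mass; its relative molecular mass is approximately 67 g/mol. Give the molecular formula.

C3H2N2

Assume 100 g: 54.54 g C, 3.051 g H, 42.409 g N.
C: 54.54 g ÷ 12.01 g/mol = 4.541 mol
H: 3.051 g ÷ 1.008 g/mol = 3.027 mol
N: 42.409 g ÷ 14.01 g/mol = 3.027 mol
Divide by the smallest (3.027 mol H): C 1.500, H 1.000, N 1.000
Scaling by 2: C 3.00, H 2.00, N 2.00 → C3H2N2
Empirical-formula mass = 66.07 g/mol
n = 67 / 66.07 = 1.01 ≈ 1
Molecular formula = empirical formula = C3H2N2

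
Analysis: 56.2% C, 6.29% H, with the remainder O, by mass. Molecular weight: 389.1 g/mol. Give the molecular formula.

C18H24O9

Assume 100 g: 56.2 g C, 6.29 g H, 37.51 g O.
Moles — C: 56.2 / 12.01 = 4.679 mol; H: 6.29 / 1.008 = 6.24 mol; O: 37.51 / 16.00 = 2.344 mol
Smallest is O at 2.344 mol; normalising gives C 1.996, H 2.662, O 1.000
×3: C 5.99, H 7.99, O 3.00 → C6H8O3
Empirical-formula mass = 128.12 g/mol
n = 389.1 / 128.12 = 3.04 ≈ 3
Molecular formula = (C6H8O3)×3 = C18H24O9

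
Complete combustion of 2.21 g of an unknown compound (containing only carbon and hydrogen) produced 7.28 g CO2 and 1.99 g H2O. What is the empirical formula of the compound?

C3H4

mol C = 7.28 / 44.01 = 0.1654; mass C = 0.1654 × 12.01 = 1.987 g
mol H = 2 × (1.99 / 18.02) = 0.2209; mass H = 0.2209 × 1.008 = 0.2226 g
Ratios (÷ 0.1654): C 1.000, H 1.335
Scaling by 3: C 3.00, H 4.01 → C3H4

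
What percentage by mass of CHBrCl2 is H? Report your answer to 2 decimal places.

0.62%

Molar mass = 1(12.01) + 1(1.008) + 1(79.90) + 2(35.45) = 163.818 g/mol
Mass of H per mole = 1 × 1.008 = 1.008 g
% H = 1.008 / 163.818 × 100 = 0.62%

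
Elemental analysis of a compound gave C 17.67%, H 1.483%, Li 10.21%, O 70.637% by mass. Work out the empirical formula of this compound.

Assume 100 g: 17.67 g C, 1.483 g H, 10.21 g Li, 70.637 g O.
C: 17.67 g ÷ 12.01 g/mol = 1.471 mol
H: 1.483 g ÷ 1.008 g/mol = 1.471 mol
Li: 10.21 g ÷ 6.94 g/mol = 1.471 mol
O: 70.637 g ÷ 16.00 g/mol = 4.415 mol
Smallest is Li at 1.471 mol; normalising gives C 1.000, H 1.000, Li 1.000, O 3.001
Ratio ≈ 1:1:1:3, so the empirical formula is CHLiO3

CHLiO3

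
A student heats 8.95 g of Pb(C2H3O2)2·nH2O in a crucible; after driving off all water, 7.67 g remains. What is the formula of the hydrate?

Pb(C2H3O2)2·3H2O

Mass of water lost = 8.95 − 7.67 = 1.28 g → 1.28 / 18.02 = 0.07103 mol H2O
Molar mass of Pb(C2H3O2)2 = 325.29 g/mol → mol Pb(C2H3O2)2 = 7.67 / 325.29 = 0.02358
n = 0.07103 / 0.02358 = 3.01 ≈ 3 → Pb(C2H3O2)2·3H2O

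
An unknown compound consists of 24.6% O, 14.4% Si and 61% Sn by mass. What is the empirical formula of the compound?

Assume 100 g: 24.6 g O, 14.4 g Si, 61 g Sn.
O: 24.6 g ÷ 16.00 g/mol = 1.538 mol
Si: 14.4 g ÷ 28.09 g/mol = 0.5126 mol
Sn: 61 g ÷ 118.71 g/mol = 0.5139 mol
Divide by the smallest (0.5126 mol Si): O 2.999, Si 1.000, Sn 1.002
Ratio ≈ 3:1:1, so the empirical formula is O3SiSn

O3SiSn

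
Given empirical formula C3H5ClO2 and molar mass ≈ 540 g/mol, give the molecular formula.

C15H25Cl5O10

Empirical-formula mass = 108.52 g/mol
n = 540 / 108.52 = 4.98 ≈ 5
Molecular formula = (C3H5ClO2)5 = C15H25Cl5O10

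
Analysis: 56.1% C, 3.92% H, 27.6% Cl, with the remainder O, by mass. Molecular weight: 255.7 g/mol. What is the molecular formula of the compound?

Assume 100 g: 56.1 g C, 3.92 g H, 27.6 g Cl, 12.38 g O.
C: 56.1 g ÷ 12.01 g/mol = 4.671 mol
H: 3.92 g ÷ 1.008 g/mol = 3.889 mol
Cl: 27.6 g ÷ 35.45 g/mol = 0.7786 mol
O: 12.38 g ÷ 16.00 g/mol = 0.7738 mol
Smallest is O at 0.7738 mol; normalising gives C 6.037, H 5.026, Cl 1.006, O 1.000
→ C6H5ClO
Empirical-formula mass = 128.55 g/mol
n = 255.7 / 128.55 = 1.99 ≈ 2
Molecular formula = (C6H5ClO)×2 = C12H10Cl2O2

C12H10Cl2O2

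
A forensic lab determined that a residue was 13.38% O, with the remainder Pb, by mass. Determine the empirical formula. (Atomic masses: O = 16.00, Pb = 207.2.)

O2Pb

Assume 100 g: 13.38 g O, 86.62 g Pb.
Moles — O: 13.38 / 16.00 = 0.8363 mol; Pb: 86.62 / 207.2 = 0.4181 mol
Smallest is Pb at 0.4181 mol; normalising gives O 2.000, Pb 1.000
→ O2Pb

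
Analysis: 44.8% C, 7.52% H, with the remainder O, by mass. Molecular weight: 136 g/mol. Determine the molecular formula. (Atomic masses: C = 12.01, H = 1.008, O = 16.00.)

Assume 100 g: 44.8 g C, 7.52 g H, 47.68 g O.
n(C) = 44.8/12.01 = 3.73, n(H) = 7.52/1.008 = 7.46, n(O) = 47.68/16.00 = 2.98
Smallest is O at 2.98 mol; normalising gives C 1.252, H 2.503, O 1.000
Scaling by 4: C 5.01, H 10.01, O 4.00 → C5H10O4
Empirical-formula mass = 134.13 g/mol
n = 136 / 134.13 = 1.01 ≈ 1
Molecular formula = empirical formula = C5H10O4

C5H10O4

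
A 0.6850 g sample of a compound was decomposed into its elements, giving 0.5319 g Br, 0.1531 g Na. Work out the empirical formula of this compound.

Br: 0.5319 g ÷ 79.90 g/mol = 0.006657 mol
Na: 0.1531 g ÷ 22.99 g/mol = 0.006659 mol
Smallest is Br at 0.006657 mol; normalising gives Br 1.000, Na 1.000
≈ 1:1 → BrNa

BrNa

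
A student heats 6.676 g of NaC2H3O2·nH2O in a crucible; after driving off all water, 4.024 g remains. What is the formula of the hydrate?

NaC2H3O2·3H2O

Mass of water lost = 6.676 − 4.024 = 2.652 g → 2.652 / 18.02 = 0.1472 mol H2O
Molar mass of NaC2H3O2 = 82.03 g/mol → mol NaC2H3O2 = 4.024 / 82.03 = 0.04905
n = 0.1472 / 0.04905 = 3.00 ≈ 3 → NaC2H3O2·3H2O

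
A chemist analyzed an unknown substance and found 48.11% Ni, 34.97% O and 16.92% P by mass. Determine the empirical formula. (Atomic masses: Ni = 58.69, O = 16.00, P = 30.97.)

Ni3O8P2

Assume 100 g: 48.11 g Ni, 34.97 g O, 16.92 g P.
Moles — Ni: 48.11 / 58.69 = 0.8197 mol; O: 34.97 / 16.00 = 2.186 mol; P: 16.92 / 30.97 = 0.5463 mol
Divide by the smallest (0.5463 mol P): Ni 1.500, O 4.001, P 1.000
Multiply by 2: Ni 3.00, O 8.00, P 2.00 → Ni3O8P2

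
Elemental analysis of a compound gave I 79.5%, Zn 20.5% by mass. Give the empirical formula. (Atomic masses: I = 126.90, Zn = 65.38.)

Assume 100 g: 79.5 g I, 20.5 g Zn.
Moles — I: 79.5 / 126.90 = 0.6265 mol; Zn: 20.5 / 65.38 = 0.3136 mol
Ratios (÷ 0.3136): I 1.998, Zn 1.000
→ I2Zn

I2Zn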